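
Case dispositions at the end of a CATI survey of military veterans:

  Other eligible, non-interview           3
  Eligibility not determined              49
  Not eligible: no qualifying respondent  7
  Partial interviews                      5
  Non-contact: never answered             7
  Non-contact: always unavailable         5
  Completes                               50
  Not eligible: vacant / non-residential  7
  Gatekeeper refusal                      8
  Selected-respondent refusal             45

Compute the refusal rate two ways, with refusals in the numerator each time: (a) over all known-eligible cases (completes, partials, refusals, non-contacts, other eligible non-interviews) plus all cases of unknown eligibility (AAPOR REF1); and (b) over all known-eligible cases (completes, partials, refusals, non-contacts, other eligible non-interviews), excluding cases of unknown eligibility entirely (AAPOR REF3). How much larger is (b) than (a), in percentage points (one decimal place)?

Refused = 8 + 45 = 53
No contact after all attempts = 7 + 5 = 12
Not eligible = 7 + 7 = 14
Num → 53
Base → 50 + 5 + 53 + 12 + 3 + 49 = 172
REF1 = 53 / 172 = 0.3081
Base → 50 + 5 + 53 + 12 + 3 = 123
REF3 = 53 / 123 = 0.4309
Difference = 43.09 − 30.81 = 12.28 percentage points

12.3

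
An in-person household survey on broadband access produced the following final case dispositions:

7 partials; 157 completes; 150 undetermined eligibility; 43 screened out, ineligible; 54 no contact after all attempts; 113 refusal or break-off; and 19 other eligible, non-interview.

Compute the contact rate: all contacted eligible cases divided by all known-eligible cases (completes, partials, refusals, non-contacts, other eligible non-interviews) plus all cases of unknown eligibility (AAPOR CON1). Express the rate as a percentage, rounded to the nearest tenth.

59.2%

Top: 157 + 7 + 113 + 19 = 296
Denominator: 157 + 7 + 113 + 54 + 19 + 150 = 500
CON1 = 296 / 500 = 0.5920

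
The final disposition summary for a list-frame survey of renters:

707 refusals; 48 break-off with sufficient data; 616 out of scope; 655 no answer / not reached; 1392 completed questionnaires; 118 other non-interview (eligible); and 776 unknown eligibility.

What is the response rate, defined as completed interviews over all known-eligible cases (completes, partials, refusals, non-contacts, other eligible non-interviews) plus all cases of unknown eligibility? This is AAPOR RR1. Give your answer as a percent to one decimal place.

37.7%

Num: 1392
Denom: 1392 + 48 + 707 + 655 + 118 + 776 = 3696
RR1 = 1392 / 3696 = 0.3766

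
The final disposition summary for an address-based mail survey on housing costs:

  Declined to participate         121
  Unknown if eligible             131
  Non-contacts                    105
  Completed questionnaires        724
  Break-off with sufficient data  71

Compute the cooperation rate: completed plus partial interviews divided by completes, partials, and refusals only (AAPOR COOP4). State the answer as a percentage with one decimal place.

86.8%

Num → 724 + 71 = 795
Base → 724 + 71 + 121 = 916
COOP4 = 795 / 916 = 0.8679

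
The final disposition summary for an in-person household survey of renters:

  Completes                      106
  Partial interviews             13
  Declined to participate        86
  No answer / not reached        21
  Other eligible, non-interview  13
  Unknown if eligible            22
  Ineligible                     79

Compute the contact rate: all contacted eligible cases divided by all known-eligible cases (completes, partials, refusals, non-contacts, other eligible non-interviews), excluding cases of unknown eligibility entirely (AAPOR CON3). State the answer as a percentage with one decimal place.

Numerator → 106 + 13 + 86 + 13 = 218
Denom → 106 + 13 + 86 + 21 + 13 = 239
CON3 = 218 / 239 = 0.9121

91.2%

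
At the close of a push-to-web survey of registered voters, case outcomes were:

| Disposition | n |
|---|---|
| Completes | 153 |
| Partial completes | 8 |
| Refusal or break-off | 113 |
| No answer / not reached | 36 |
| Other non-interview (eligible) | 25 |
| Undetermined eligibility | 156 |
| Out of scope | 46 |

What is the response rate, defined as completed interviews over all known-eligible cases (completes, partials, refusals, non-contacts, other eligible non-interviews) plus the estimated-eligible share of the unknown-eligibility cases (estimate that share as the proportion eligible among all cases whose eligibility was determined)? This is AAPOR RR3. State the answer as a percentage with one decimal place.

Top: 153
Eligible (known): 153 + 8 + 113 + 36 + 25 = 335
e = 335 / (335 + 46) = 335 / 381 = 0.8793
Eligible share of unknowns: 0.8793 × 156 = 137.17
Base: 335 + 137.17 = 472.17
RR3 = 153 / 472.17 = 0.3240

32.4%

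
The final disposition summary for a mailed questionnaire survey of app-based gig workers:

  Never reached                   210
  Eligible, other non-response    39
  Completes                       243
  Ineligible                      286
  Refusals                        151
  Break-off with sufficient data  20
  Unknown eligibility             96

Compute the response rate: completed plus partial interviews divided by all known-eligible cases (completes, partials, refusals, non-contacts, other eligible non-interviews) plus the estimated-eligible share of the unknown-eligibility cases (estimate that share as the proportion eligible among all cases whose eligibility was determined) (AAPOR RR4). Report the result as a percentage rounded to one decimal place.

Top = 243 + 20 = 263
Known eligible = 243 + 20 + 151 + 210 + 39 = 663
e = 663 / (663 + 286) = 663 / 949 = 0.6986
Estimated eligible among unknowns = 0.6986 × 96 = 67.07
Denominator = 663 + 67.07 = 730.07
RR4 = 263 / 730.07 = 0.3602

36.0%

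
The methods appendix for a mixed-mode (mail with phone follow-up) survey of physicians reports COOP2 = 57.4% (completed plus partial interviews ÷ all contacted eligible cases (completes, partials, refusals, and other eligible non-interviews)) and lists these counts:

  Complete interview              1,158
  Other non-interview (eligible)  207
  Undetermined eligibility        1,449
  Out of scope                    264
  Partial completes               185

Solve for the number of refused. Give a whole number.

790

Numerator: 1158 + 185 = 1343
COOP2 = 1343 / D = 0.574
D = 1343 / 0.574 = 2339.7
Other denominator terms total 1550
refused = 2339.7 − 1550 ≈ 790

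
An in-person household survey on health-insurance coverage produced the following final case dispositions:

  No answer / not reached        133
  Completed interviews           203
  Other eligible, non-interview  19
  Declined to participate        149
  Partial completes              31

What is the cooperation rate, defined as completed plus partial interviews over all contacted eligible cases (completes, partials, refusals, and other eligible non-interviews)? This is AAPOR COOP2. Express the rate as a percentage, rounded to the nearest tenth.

58.2%

Numerator: 203 + 31 = 234
Denominator: 203 + 31 + 149 + 19 = 402
COOP2 = 234 / 402 = 0.5821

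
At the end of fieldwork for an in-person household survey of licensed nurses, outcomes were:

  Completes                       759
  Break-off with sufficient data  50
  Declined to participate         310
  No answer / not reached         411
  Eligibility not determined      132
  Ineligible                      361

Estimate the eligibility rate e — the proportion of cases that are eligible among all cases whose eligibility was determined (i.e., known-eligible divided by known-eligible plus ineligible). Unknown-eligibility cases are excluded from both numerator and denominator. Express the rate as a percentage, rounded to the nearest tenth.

Determined eligible: 759 + 50 + 310 + 411 = 1530
e = 1530 / (1530 + 361) = 1530 / 1891 = 0.8091

80.9%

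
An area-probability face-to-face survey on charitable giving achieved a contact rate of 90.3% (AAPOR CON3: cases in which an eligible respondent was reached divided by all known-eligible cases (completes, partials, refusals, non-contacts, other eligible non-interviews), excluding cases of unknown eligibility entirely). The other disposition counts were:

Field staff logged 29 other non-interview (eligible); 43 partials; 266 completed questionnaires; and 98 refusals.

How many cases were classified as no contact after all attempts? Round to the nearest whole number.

Num → 266 + 43 + 98 + 29 = 436
CON3 = 436 / D = 0.903
D = 436 / 0.903 = 482.8
Other denominator terms total 436
no contact after all attempts = 482.8 − 436 ≈ 47

47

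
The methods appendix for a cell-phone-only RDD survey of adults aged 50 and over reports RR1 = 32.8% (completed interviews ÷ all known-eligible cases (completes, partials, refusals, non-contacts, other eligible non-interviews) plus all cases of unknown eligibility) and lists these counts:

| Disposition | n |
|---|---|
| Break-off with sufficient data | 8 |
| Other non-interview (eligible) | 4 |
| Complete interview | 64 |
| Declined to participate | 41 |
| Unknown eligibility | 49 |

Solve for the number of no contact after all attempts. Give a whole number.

RR1 = 64 / D = 0.328
D = 64 / 0.328 = 195.1
Remaining denominator categories sum to 166
no contact after all attempts = 195.1 − 166 ≈ 29

29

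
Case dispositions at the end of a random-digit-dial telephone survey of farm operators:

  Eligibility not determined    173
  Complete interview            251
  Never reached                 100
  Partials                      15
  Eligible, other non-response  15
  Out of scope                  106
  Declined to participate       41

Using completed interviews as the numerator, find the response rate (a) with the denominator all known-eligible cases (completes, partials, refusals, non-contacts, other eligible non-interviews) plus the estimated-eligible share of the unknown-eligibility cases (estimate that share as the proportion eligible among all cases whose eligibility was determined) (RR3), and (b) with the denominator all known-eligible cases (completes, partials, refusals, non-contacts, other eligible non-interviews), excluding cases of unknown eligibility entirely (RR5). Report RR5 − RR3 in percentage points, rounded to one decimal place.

Top: 251
Known eligible: 251 + 15 + 41 + 100 + 15 = 422
e = 422 / (422 + 106) = 422 / 528 = 0.7992
Eligible share of unknowns: 0.7992 × 173 = 138.26
Base: 422 + 138.26 = 560.26
RR3 = 251 / 560.26 = 0.4480
Base: 251 + 15 + 41 + 100 + 15 = 422
RR5 = 251 / 422 = 0.5948
Difference = 59.48 − 44.80 = 14.68 percentage points

14.7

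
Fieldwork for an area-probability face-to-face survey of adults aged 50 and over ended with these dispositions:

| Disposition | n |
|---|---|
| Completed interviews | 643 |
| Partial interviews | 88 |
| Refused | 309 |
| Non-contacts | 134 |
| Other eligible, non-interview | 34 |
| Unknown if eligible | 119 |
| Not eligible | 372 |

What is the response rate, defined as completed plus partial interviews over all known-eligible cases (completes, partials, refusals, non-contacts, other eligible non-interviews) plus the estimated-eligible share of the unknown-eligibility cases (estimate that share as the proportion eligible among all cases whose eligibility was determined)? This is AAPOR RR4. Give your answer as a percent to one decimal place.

56.3%

Num → 643 + 88 = 731
Known eligible → 643 + 88 + 309 + 134 + 34 = 1208
e = 1208 / (1208 + 372) = 1208 / 1580 = 0.7646
e × U → 0.7646 × 119 = 90.99
Denominator → 1208 + 90.99 = 1298.99
RR4 = 731 / 1298.99 = 0.5627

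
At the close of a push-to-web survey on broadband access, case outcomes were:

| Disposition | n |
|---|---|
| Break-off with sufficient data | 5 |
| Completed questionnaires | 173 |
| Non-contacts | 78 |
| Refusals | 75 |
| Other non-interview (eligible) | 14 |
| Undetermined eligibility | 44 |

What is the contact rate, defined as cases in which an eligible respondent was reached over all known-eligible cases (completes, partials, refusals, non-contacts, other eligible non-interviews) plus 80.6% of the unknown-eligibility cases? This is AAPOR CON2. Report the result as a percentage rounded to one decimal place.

70.2%

Top: 173 + 5 + 75 + 14 = 267
Determined eligible: 173 + 5 + 75 + 78 + 14 = 345
Estimated eligible among unknowns: 0.8060 × 44 = 35.46
Base: 345 + 35.46 = 380.46
CON2 = 267 / 380.46 = 0.7018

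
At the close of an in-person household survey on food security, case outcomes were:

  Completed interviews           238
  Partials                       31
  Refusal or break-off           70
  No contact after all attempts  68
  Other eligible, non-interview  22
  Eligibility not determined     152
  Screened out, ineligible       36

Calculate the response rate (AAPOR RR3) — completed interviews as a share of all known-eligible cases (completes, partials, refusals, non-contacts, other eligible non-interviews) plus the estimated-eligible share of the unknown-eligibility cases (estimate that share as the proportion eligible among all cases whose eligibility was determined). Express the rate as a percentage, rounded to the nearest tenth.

Num: 238
Determined eligible: 238 + 31 + 70 + 68 + 22 = 429
e = 429 / (429 + 36) = 429 / 465 = 0.9226
Eligible share of unknowns: 0.9226 × 152 = 140.24
Denominator: 429 + 140.24 = 569.24
RR3 = 238 / 569.24 = 0.4181

41.8%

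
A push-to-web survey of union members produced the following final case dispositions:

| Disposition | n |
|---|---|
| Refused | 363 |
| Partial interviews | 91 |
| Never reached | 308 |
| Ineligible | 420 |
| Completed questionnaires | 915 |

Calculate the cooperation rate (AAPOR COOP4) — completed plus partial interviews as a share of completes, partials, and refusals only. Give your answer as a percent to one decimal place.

73.5%

Numerator: 915 + 91 = 1006
Denominator: 915 + 91 + 363 = 1369
COOP4 = 1006 / 1369 = 0.7348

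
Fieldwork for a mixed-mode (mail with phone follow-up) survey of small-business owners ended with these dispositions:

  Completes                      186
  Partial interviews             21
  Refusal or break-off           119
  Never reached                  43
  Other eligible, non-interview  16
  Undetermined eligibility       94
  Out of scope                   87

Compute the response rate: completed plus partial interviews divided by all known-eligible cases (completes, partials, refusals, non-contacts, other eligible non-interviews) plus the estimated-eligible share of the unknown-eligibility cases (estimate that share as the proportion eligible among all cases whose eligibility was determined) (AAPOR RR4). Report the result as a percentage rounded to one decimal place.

44.8%

Num → 186 + 21 = 207
Eligible (known) → 186 + 21 + 119 + 43 + 16 = 385
e = 385 / (385 + 87) = 385 / 472 = 0.8157
Estimated eligible among unknowns → 0.8157 × 94 = 76.68
Denominator → 385 + 76.68 = 461.68
RR4 = 207 / 461.68 = 0.4484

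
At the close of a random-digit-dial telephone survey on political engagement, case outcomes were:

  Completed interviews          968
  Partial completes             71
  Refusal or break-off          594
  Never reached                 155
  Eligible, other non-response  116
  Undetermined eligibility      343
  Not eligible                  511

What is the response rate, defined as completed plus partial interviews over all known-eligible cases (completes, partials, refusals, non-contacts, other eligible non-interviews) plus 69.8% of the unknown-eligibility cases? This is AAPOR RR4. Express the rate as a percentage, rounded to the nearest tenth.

48.5%

Num → 968 + 71 = 1039
Determined eligible → 968 + 71 + 594 + 155 + 116 = 1904
Estimated eligible among unknowns → 0.6980 × 343 = 239.41
Denom → 1904 + 239.41 = 2143.41
RR4 = 1039 / 2143.41 = 0.4847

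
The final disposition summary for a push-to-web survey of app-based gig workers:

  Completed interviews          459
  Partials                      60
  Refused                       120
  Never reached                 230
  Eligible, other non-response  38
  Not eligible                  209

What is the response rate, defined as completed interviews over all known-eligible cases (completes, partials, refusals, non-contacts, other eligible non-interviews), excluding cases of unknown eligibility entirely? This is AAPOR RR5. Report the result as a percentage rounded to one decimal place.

50.6%

Num: 459
Denom: 459 + 60 + 120 + 230 + 38 = 907
RR5 = 459 / 907 = 0.5061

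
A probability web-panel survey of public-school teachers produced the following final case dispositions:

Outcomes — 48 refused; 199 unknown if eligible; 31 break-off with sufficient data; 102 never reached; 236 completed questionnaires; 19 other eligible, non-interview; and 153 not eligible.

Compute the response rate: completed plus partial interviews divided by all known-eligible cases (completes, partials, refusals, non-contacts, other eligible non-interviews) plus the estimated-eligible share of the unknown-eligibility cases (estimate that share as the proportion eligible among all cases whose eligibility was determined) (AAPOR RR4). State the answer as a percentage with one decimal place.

45.8%

Numerator: 236 + 31 = 267
Determined eligible: 236 + 31 + 48 + 102 + 19 = 436
e = 436 / (436 + 153) = 436 / 589 = 0.7402
Eligible share of unknowns: 0.7402 × 199 = 147.30
Denominator: 436 + 147.30 = 583.30
RR4 = 267 / 583.30 = 0.4577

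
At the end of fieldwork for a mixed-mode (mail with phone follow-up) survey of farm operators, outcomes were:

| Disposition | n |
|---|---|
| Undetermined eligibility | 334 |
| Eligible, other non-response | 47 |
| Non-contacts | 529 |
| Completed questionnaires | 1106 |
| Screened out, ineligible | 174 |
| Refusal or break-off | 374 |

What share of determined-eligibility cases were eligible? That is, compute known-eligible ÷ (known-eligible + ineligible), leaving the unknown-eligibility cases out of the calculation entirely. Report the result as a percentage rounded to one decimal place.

92.2%

Known eligible → 1106 + 374 + 529 + 47 = 2056
e = 2056 / (2056 + 174) = 2056 / 2230 = 0.9220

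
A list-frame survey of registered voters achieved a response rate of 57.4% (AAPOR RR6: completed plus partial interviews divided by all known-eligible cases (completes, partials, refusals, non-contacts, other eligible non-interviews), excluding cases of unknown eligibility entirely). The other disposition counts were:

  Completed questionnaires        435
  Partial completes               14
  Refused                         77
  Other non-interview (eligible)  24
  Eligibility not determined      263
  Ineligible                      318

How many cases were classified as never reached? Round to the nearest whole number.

Top = 435 + 14 = 449
RR6 = 449 / D = 0.574
D = 449 / 0.574 = 782.2
Other denominator terms total 550
never reached = 782.2 − 550 ≈ 232

232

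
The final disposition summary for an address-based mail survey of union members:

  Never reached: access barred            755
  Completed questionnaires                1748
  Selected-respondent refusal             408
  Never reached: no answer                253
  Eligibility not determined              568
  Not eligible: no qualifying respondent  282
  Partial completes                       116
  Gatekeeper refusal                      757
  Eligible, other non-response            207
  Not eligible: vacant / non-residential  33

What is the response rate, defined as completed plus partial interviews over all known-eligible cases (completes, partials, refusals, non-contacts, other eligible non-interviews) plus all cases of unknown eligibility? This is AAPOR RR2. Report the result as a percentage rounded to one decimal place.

38.7%

Refusal or break-off = 757 + 408 = 1165
No answer / not reached = 253 + 755 = 1008
Out of scope = 282 + 33 = 315
Top = 1748 + 116 = 1864
Denom = 1748 + 116 + 1165 + 1008 + 207 + 568 = 4812
RR2 = 1864 / 4812 = 0.3874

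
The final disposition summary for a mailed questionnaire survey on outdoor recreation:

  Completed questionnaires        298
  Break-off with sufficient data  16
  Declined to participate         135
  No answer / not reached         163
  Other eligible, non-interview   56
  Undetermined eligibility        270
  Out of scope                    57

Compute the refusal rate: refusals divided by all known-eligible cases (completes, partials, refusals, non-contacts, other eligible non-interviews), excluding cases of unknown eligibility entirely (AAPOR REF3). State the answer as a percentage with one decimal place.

20.2%

Top → 135
Denominator → 298 + 16 + 135 + 163 + 56 = 668
REF3 = 135 / 668 = 0.2021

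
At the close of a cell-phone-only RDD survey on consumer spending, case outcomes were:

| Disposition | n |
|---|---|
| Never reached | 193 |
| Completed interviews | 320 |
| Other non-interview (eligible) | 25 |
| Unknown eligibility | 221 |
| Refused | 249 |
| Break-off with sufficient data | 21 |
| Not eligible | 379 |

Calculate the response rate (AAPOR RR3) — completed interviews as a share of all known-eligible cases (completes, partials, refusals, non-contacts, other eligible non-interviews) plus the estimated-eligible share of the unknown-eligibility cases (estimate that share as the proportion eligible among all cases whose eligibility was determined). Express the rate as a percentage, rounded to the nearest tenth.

Numerator: 320
Eligible (known): 320 + 21 + 249 + 193 + 25 = 808
e = 808 / (808 + 379) = 808 / 1187 = 0.6807
Estimated eligible among unknowns: 0.6807 × 221 = 150.43
Denominator: 808 + 150.43 = 958.43
RR3 = 320 / 958.43 = 0.3339

33.4%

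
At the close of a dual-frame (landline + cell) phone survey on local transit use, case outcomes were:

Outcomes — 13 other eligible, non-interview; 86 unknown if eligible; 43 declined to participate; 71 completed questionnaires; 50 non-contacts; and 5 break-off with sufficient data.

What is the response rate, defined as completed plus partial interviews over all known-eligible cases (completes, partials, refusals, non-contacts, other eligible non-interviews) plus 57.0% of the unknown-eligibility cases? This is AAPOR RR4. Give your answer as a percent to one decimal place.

Top: 71 + 5 = 76
Eligible (known): 71 + 5 + 43 + 50 + 13 = 182
Estimated eligible among unknowns: 0.5700 × 86 = 49.02
Denom: 182 + 49.02 = 231.02
RR4 = 76 / 231.02 = 0.3290

32.9%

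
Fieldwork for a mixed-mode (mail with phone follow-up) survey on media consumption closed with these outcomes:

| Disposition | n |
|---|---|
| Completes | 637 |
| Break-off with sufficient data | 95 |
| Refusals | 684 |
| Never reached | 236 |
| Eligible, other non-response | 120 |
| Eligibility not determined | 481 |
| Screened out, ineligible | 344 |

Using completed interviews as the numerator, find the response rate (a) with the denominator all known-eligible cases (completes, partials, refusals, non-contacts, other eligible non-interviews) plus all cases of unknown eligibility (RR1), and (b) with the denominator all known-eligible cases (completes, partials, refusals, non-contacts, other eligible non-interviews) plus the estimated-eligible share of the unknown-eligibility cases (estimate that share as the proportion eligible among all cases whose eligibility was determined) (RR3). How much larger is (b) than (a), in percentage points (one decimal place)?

Num: 637
Base: 637 + 95 + 684 + 236 + 120 + 481 = 2253
RR1 = 637 / 2253 = 0.2827
Known eligible: 637 + 95 + 684 + 236 + 120 = 1772
e = 1772 / (1772 + 344) = 1772 / 2116 = 0.8374
Eligible share of unknowns: 0.8374 × 481 = 402.79
Base: 1772 + 402.79 = 2174.79
RR3 = 637 / 2174.79 = 0.2929
Difference = 29.29 − 28.27 = 1.02 percentage points

1.0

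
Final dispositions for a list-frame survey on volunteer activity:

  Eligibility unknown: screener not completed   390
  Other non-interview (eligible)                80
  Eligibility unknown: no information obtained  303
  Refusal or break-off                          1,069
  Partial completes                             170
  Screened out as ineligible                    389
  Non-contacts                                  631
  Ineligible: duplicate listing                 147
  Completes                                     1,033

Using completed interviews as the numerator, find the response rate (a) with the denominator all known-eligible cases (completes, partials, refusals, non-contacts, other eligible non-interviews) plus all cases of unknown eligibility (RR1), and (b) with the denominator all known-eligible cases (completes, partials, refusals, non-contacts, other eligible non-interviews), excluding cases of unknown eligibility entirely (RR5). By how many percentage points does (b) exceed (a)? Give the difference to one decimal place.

Undetermined eligibility = 390 + 303 = 693
Not eligible = 389 + 147 = 536
Numerator: 1033
Denominator: 1033 + 170 + 1069 + 631 + 80 + 693 = 3676
RR1 = 1033 / 3676 = 0.2810
Denominator: 1033 + 170 + 1069 + 631 + 80 = 2983
RR5 = 1033 / 2983 = 0.3463
Difference = 34.63 − 28.10 = 6.53 percentage points

6.5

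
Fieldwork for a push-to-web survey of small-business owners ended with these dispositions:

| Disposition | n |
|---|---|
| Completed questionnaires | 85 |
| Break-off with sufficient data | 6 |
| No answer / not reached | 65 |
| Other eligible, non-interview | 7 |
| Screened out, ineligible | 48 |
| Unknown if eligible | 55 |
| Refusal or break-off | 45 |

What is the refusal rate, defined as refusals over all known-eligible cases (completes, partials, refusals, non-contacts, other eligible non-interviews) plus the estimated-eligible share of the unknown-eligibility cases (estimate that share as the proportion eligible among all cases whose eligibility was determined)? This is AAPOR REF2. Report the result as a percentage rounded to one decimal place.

Top → 45
Known eligible → 85 + 6 + 45 + 65 + 7 = 208
e = 208 / (208 + 48) = 208 / 256 = 0.8125
Eligible share of unknowns → 0.8125 × 55 = 44.69
Denom → 208 + 44.69 = 252.69
REF2 = 45 / 252.69 = 0.1781

17.8%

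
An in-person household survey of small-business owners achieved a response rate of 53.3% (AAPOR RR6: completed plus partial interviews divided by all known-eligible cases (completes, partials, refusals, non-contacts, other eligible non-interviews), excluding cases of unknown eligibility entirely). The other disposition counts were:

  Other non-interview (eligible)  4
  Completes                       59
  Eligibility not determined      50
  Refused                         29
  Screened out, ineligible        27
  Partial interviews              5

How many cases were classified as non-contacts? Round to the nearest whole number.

Numerator → 59 + 5 = 64
RR6 = 64 / D = 0.533
D = 64 / 0.533 = 120.1
Rest of base = 97
non-contacts = 120.1 − 97 ≈ 23

23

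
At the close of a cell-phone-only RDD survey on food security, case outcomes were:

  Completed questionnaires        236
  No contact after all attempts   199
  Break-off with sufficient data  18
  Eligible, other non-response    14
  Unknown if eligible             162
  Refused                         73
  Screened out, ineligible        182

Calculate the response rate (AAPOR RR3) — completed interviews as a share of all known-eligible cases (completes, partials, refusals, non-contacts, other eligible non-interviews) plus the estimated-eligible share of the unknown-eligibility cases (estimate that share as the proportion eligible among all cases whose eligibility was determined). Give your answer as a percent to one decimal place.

35.7%

Top = 236
Known eligible = 236 + 18 + 73 + 199 + 14 = 540
e = 540 / (540 + 182) = 540 / 722 = 0.7479
Eligible share of unknowns = 0.7479 × 162 = 121.16
Denominator = 540 + 121.16 = 661.16
RR3 = 236 / 661.16 = 0.3569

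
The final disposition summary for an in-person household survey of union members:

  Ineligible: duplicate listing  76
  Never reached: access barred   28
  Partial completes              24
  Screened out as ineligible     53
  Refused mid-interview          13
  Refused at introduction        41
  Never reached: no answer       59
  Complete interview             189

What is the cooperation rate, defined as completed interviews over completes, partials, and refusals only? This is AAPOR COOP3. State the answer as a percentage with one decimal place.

70.8%

Refusals = 41 + 13 = 54
Never reached = 59 + 28 = 87
Out of scope = 53 + 76 = 129
Num → 189
Base → 189 + 24 + 54 = 267
COOP3 = 189 / 267 = 0.7079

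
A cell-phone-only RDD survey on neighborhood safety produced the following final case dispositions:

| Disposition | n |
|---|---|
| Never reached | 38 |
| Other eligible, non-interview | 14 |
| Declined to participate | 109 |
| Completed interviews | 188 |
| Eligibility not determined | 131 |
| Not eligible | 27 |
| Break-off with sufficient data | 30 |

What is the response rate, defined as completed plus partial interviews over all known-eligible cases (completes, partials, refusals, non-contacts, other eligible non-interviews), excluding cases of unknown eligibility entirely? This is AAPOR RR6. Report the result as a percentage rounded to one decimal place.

Top → 188 + 30 = 218
Denom → 188 + 30 + 109 + 38 + 14 = 379
RR6 = 218 / 379 = 0.5752

57.5%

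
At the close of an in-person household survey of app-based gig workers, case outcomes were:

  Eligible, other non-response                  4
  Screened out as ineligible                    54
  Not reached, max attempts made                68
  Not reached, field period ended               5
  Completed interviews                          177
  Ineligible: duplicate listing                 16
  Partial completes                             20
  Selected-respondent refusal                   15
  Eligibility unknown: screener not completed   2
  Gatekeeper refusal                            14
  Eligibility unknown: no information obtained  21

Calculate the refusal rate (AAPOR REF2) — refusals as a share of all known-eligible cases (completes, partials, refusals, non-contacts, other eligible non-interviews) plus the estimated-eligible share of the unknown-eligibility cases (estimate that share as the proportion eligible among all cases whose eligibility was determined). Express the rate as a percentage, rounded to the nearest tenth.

9.0%

Refused = 14 + 15 = 29
Non-contacts = 5 + 68 = 73
Unknown eligibility = 2 + 21 = 23
Ineligible = 54 + 16 = 70
Num: 29
Eligible (known): 177 + 20 + 29 + 73 + 4 = 303
e = 303 / (303 + 70) = 303 / 373 = 0.8123
Eligible share of unknowns: 0.8123 × 23 = 18.68
Denominator: 303 + 18.68 = 321.68
REF2 = 29 / 321.68 = 0.0902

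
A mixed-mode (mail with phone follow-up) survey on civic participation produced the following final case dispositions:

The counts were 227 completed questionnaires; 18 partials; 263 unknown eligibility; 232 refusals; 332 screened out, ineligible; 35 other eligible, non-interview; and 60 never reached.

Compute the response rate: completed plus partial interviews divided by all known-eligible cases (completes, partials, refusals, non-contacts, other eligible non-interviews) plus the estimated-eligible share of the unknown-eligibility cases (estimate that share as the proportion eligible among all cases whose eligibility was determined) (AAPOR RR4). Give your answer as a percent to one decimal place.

33.2%

Num → 227 + 18 = 245
Known eligible → 227 + 18 + 232 + 60 + 35 = 572
e = 572 / (572 + 332) = 572 / 904 = 0.6327
e × U → 0.6327 × 263 = 166.40
Denominator → 572 + 166.40 = 738.40
RR4 = 245 / 738.40 = 0.3318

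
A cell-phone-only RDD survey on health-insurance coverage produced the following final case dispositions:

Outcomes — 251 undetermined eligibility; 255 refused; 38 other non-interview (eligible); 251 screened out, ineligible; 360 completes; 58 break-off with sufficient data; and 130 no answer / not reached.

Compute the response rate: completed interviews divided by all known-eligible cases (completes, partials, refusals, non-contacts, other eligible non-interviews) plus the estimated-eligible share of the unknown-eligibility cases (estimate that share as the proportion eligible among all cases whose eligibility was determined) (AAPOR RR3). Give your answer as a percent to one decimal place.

34.8%

Numerator → 360
Determined eligible → 360 + 58 + 255 + 130 + 38 = 841
e = 841 / (841 + 251) = 841 / 1092 = 0.7701
e × U → 0.7701 × 251 = 193.30
Denom → 841 + 193.30 = 1034.30
RR3 = 360 / 1034.30 = 0.3481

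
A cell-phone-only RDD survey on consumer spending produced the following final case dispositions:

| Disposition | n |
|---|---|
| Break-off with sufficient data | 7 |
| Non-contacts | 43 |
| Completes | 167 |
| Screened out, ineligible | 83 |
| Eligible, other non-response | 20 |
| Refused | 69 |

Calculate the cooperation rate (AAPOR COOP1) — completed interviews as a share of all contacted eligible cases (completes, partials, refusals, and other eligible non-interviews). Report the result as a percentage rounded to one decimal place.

Num → 167
Denominator → 167 + 7 + 69 + 20 = 263
COOP1 = 167 / 263 = 0.6350

63.5%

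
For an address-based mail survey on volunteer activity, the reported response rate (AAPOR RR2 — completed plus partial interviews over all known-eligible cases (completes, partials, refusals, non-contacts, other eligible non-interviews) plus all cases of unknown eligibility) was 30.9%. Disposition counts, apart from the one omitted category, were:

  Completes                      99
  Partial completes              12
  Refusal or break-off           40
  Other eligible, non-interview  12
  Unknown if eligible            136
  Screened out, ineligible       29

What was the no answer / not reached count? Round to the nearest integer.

60

Num → 99 + 12 = 111
RR2 = 111 / D = 0.309
D = 111 / 0.309 = 359.2
Rest of base = 299
no answer / not reached = 359.2 − 299 ≈ 60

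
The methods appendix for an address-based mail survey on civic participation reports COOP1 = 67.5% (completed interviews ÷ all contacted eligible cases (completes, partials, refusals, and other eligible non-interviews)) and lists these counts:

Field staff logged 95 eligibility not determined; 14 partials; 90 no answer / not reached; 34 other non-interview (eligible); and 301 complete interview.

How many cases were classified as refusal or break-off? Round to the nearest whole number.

COOP1 = 301 / D = 0.675
D = 301 / 0.675 = 445.9
Remaining denominator categories sum to 349
refusal or break-off = 445.9 − 349 ≈ 97

97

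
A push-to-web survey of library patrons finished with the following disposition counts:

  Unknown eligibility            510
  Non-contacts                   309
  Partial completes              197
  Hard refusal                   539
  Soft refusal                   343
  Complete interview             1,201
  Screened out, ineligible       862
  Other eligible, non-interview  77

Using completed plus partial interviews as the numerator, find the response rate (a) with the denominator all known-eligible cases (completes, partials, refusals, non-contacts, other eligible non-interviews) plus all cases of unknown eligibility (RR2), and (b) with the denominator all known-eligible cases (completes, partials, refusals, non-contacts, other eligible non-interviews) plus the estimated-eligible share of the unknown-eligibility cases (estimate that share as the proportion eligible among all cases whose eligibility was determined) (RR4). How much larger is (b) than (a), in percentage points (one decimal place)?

Refused = 539 + 343 = 882
Num → 1201 + 197 = 1398
Base → 1201 + 197 + 882 + 309 + 77 + 510 = 3176
RR2 = 1398 / 3176 = 0.4402
Eligible (known) → 1201 + 197 + 882 + 309 + 77 = 2666
e = 2666 / (2666 + 862) = 2666 / 3528 = 0.7557
Estimated eligible among unknowns → 0.7557 × 510 = 385.41
Base → 2666 + 385.41 = 3051.41
RR4 = 1398 / 3051.41 = 0.4581
Difference = 45.81 − 44.02 = 1.79 percentage points

1.8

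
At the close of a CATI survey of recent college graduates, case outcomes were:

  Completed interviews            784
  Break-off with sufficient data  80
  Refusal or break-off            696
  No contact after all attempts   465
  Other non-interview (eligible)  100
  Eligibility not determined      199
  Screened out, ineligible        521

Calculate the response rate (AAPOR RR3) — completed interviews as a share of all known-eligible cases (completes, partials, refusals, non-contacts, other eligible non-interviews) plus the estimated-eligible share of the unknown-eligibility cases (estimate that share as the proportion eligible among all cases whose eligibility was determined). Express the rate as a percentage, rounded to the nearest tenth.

Num: 784
Eligible (known): 784 + 80 + 696 + 465 + 100 = 2125
e = 2125 / (2125 + 521) = 2125 / 2646 = 0.8031
Estimated eligible among unknowns: 0.8031 × 199 = 159.82
Denominator: 2125 + 159.82 = 2284.82
RR3 = 784 / 2284.82 = 0.3431

34.3%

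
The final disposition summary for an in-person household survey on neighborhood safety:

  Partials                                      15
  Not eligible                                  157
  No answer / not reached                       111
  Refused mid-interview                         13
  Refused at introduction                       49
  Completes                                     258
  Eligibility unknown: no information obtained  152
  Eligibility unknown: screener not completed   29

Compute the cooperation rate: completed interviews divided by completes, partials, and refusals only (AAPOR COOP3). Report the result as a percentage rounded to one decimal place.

77.0%

Refusal or break-off = 49 + 13 = 62
Unknown eligibility = 29 + 152 = 181
Top: 258
Denominator: 258 + 15 + 62 = 335
COOP3 = 258 / 335 = 0.7701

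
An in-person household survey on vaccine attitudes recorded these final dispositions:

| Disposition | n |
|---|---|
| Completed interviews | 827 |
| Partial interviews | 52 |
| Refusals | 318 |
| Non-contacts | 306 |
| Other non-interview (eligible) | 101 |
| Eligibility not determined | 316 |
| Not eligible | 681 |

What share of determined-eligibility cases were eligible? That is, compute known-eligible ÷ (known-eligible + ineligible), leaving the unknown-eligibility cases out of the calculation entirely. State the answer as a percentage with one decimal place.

70.2%

Eligible (known) = 827 + 52 + 318 + 306 + 101 = 1604
e = 1604 / (1604 + 681) = 1604 / 2285 = 0.7020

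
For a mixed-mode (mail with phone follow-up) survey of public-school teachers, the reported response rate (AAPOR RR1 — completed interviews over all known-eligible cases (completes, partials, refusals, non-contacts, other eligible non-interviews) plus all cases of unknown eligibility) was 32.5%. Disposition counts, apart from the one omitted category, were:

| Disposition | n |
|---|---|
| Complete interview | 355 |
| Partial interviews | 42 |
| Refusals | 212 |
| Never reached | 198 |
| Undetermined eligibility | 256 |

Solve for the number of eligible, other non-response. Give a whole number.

RR1 = 355 / D = 0.325
D = 355 / 0.325 = 1092.3
Remaining denominator categories sum to 1063
eligible, other non-response = 1092.3 − 1063 ≈ 29

29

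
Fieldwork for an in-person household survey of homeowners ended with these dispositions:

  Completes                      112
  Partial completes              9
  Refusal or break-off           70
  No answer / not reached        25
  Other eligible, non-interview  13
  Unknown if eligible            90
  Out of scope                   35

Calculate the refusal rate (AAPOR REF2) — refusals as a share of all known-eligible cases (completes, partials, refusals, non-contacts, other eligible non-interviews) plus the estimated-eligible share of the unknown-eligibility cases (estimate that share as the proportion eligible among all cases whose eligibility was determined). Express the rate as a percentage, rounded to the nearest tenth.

22.8%

Top → 70
Eligible (known) → 112 + 9 + 70 + 25 + 13 = 229
e = 229 / (229 + 35) = 229 / 264 = 0.8674
e × U → 0.8674 × 90 = 78.07
Base → 229 + 78.07 = 307.07
REF2 = 70 / 307.07 = 0.2280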